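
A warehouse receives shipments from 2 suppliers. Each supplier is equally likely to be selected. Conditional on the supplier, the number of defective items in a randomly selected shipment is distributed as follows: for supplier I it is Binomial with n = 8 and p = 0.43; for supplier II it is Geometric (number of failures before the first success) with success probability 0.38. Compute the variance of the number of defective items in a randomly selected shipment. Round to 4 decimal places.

3.9448

Per component, I: μ=3.44, E[X²]=13.7944; II: μ=1.63158, E[X²]=6.95568.
E[X] = 0.5·3.44 + 0.5·1.63158 = 2.53579.
E[X²] = 0.5·13.7944 + 0.5·6.95568 = 10.375.
Var(X) = E[X²] − (E[X])² = 10.375 − 6.43023 = 3.94481.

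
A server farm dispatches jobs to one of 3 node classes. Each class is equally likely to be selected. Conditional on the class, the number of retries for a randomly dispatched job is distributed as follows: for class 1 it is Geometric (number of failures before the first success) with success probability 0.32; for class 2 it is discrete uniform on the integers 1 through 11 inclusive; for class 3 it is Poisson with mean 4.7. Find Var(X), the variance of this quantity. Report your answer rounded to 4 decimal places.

Per component, 1: μ=2.125, E[X²]=11.1562; 2: μ=6, E[X²]=46; 3: μ=4.7, E[X²]=26.79.
E[X] = 0.333333·2.125 + 0.333333·6 + 0.333333·4.7 = 4.275.
E[X²] = 0.333333·11.1562 + 0.333333·46 + 0.333333·26.79 = 27.9821.
Var(X) = E[X²] − (E[X])² = 27.9821 − 18.2756 = 9.70646.

9.7065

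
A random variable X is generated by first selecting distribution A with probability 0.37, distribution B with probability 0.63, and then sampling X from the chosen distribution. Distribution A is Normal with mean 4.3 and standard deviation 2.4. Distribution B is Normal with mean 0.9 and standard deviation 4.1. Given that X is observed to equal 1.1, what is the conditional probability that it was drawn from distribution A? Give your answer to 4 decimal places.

Likelihoods f(1.1 | ·): A: 0.0683375; B: 0.0971873.
Posterior ∝ prior × likelihood. Numerator for A: 0.37·0.0683375 = 0.0252849.
Normalizing constant: 0.37·0.0683375 + 0.63·0.0971873 = 0.0865129.
P(A | observation) = 0.0252849 / 0.0865129 = 0.292267.

0.2923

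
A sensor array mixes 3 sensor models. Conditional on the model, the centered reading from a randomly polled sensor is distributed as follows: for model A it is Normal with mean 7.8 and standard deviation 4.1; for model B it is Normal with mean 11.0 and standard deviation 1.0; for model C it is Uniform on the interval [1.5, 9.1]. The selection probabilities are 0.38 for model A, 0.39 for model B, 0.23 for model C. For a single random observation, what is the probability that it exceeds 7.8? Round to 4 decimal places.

Conditional on each model, P(X > 7.8): A: 0.5; B: 0.999313; C: 0.171053.
By total probability, P(X > 7.8) = 0.38·0.5 + 0.39·0.999313 + 0.23·0.171053 = 0.619074.

0.6191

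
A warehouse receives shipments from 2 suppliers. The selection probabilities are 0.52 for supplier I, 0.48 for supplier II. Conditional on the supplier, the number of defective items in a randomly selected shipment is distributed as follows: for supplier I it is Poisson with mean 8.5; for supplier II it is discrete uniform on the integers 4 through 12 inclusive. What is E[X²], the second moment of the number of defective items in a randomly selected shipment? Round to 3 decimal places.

For each component E[X²] = Var + (mean)², giving I: 80.75; II: 70.6667.
Overall E[X²] = 0.52·80.75 + 0.48·70.6667 = 75.91.

75.910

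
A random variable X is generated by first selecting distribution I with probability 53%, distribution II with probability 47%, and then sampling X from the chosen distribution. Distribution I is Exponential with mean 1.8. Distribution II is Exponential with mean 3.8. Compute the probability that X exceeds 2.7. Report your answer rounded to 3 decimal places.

Conditional on each component, P(X > 2.7): I: 0.22313; II: 0.491386.
By total probability, P(X > 2.7) = 0.53·0.22313 + 0.47·0.491386 = 0.34921.

0.349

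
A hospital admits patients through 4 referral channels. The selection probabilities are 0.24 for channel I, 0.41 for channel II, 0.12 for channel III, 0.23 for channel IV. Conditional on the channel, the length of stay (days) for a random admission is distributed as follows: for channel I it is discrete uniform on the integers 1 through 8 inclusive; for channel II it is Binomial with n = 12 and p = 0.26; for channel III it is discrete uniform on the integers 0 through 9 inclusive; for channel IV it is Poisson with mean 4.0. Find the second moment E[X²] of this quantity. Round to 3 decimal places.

For each component E[X²] = Var + (mean)², giving I: 25.5; II: 12.0432; III: 28.5; IV: 20.
Overall E[X²] = 0.24·25.5 + 0.41·12.0432 + 0.12·28.5 + 0.23·20 = 19.0777.

19.078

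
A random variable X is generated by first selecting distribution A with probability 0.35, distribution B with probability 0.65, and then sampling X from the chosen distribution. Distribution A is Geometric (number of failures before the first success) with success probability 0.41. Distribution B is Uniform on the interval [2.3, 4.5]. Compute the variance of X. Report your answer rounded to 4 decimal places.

Per component, A: μ=1.43902, E[X²]=5.58061; B: μ=3.4, E[X²]=11.9633.
E[X] = 0.35·1.43902 + 0.65·3.4 = 2.71366.
E[X²] = 0.35·5.58061 + 0.65·11.9633 = 9.72938.
Var(X) = E[X²] − (E[X])² = 9.72938 − 7.36394 = 2.36544.

2.3654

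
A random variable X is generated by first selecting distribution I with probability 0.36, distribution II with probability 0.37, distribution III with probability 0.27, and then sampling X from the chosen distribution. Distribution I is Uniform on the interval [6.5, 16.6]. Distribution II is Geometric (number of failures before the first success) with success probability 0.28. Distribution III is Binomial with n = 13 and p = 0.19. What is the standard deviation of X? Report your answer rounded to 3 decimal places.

5.075

Per component, I: μ=11.55, E[X²]=141.903; II: μ=2.57143, E[X²]=15.7959; III: μ=2.47, E[X²]=8.1016.
E[X] = 0.36·11.55 + 0.37·2.57143 + 0.27·2.47 = 5.77633.
E[X²] = 0.36·141.903 + 0.37·15.7959 + 0.27·8.1016 = 59.1171.
Var(X) = E[X²] − (E[X])² = 59.1171 − 33.366 = 25.7512.
SD(X) = √25.7512 = 5.07456.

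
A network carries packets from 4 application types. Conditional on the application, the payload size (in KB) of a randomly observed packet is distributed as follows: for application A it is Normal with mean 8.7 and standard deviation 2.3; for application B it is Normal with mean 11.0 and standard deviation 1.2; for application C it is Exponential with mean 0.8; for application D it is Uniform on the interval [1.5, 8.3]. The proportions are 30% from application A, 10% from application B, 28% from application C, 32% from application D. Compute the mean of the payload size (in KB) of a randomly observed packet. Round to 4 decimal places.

Component means — A: 8.7; B: 11; C: 0.8; D: 4.9.
E[X] = 0.3·8.7 + 0.1·11 + 0.28·0.8 + 0.32·4.9 = 5.502.

5.5020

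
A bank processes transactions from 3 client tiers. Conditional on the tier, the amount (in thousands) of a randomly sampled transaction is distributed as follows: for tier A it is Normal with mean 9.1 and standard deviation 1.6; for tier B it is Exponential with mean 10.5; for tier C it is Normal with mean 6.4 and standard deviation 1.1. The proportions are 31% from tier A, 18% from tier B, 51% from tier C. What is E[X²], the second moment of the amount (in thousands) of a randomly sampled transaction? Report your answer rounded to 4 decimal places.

For each component E[X²] = Var + (mean)², giving A: 85.37; B: 220.5; C: 42.17.
Overall E[X²] = 0.31·85.37 + 0.18·220.5 + 0.51·42.17 = 87.6614.

87.6614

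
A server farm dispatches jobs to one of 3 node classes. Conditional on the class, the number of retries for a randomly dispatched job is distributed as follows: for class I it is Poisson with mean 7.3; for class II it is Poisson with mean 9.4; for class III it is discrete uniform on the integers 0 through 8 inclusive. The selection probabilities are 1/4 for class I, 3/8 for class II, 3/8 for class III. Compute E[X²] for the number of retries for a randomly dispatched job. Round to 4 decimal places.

60.3075

For each component E[X²] = Var + (mean)², giving I: 60.59; II: 97.76; III: 22.6667.
Overall E[X²] = 0.25·60.59 + 0.375·97.76 + 0.375·22.6667 = 60.3075.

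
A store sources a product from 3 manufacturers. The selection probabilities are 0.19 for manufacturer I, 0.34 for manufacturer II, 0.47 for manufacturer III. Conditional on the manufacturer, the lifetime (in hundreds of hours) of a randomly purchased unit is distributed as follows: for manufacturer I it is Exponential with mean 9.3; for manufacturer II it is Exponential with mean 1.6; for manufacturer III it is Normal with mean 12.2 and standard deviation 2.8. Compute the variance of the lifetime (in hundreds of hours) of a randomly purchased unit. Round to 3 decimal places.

Per component, I: μ=9.3, E[X²]=172.98; II: μ=1.6, E[X²]=5.12; III: μ=12.2, E[X²]=156.68.
E[X] = 0.19·9.3 + 0.34·1.6 + 0.47·12.2 = 8.045.
E[X²] = 0.19·172.98 + 0.34·5.12 + 0.47·156.68 = 108.247.
Var(X) = E[X²] − (E[X])² = 108.247 − 64.722 = 43.5246.

43.525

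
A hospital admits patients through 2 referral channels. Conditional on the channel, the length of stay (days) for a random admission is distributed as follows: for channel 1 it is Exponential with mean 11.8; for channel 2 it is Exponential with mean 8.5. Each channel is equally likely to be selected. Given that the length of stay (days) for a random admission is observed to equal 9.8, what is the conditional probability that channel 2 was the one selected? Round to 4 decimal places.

Likelihoods f(9.8 | ·): 1: 0.0369345; 2: 0.037142.
Posterior ∝ prior × likelihood. Numerator for 2: 0.5·0.037142 = 0.018571.
Normalizing constant: 0.5·0.0369345 + 0.5·0.037142 = 0.0370383.
P(2 | observation) = 0.018571 / 0.0370383 = 0.5014.

0.5014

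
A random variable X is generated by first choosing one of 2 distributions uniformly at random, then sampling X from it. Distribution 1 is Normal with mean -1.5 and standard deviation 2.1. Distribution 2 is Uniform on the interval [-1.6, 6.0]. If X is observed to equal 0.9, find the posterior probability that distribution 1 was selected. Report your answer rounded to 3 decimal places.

Likelihoods f(0.9 | ·): 1: 0.0988712; 2: 0.131579.
Posterior ∝ prior × likelihood. Numerator for 1: 0.5·0.0988712 = 0.0494356.
Normalizing constant: 0.5·0.0988712 + 0.5·0.131579 = 0.115225.
P(1 | observation) = 0.0494356 / 0.115225 = 0.429035.

0.429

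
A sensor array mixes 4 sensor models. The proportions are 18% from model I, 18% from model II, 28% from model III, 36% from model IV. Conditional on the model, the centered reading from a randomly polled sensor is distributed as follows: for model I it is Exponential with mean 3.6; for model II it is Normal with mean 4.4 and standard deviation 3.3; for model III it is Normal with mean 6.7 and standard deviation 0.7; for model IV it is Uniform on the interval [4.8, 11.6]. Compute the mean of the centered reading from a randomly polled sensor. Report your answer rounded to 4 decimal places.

Component means — I: 3.6; II: 4.4; III: 6.7; IV: 8.2.
E[X] = 0.18·3.6 + 0.18·4.4 + 0.28·6.7 + 0.36·8.2 = 6.268.

6.2680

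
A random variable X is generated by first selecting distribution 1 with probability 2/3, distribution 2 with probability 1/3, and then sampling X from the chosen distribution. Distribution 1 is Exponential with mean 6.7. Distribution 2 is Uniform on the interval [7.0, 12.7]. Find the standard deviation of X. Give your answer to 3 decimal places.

5.748

Per component, 1: μ=6.7, E[X²]=89.78; 2: μ=9.85, E[X²]=99.73.
E[X] = 0.666667·6.7 + 0.333333·9.85 = 7.75.
E[X²] = 0.666667·89.78 + 0.333333·99.73 = 93.0967.
Var(X) = E[X²] − (E[X])² = 93.0967 − 60.0625 = 33.0342.
SD(X) = √33.0342 = 5.74754.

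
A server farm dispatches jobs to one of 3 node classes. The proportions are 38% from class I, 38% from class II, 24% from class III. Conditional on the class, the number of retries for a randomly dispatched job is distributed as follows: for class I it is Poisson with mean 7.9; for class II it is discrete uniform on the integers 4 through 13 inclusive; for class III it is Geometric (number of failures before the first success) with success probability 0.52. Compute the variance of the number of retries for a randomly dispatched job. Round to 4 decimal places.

16.2902

Per component, I: μ=7.9, E[X²]=70.31; II: μ=8.5, E[X²]=80.5; III: μ=0.923077, E[X²]=2.62722.
E[X] = 0.38·7.9 + 0.38·8.5 + 0.24·0.923077 = 6.45354.
E[X²] = 0.38·70.31 + 0.38·80.5 + 0.24·2.62722 = 57.9383.
Var(X) = E[X²] − (E[X])² = 57.9383 − 41.6482 = 16.2902.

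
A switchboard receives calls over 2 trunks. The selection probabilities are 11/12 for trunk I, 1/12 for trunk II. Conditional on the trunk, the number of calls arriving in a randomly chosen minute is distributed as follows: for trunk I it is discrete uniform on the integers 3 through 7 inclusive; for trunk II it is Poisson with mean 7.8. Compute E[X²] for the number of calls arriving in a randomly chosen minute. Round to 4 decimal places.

For each component E[X²] = Var + (mean)², giving I: 27; II: 68.64.
Overall E[X²] = 0.916667·27 + 0.0833333·68.64 = 30.47.

30.4700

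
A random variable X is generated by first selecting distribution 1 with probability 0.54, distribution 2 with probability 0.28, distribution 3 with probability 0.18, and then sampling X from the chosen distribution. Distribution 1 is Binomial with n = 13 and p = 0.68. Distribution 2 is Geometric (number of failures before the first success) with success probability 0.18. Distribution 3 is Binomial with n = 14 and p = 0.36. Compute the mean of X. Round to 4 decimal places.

6.9564

Component means — 1: 8.84; 2: 4.55556; 3: 5.04.
E[X] = 0.54·8.84 + 0.28·4.55556 + 0.18·5.04 = 6.95636.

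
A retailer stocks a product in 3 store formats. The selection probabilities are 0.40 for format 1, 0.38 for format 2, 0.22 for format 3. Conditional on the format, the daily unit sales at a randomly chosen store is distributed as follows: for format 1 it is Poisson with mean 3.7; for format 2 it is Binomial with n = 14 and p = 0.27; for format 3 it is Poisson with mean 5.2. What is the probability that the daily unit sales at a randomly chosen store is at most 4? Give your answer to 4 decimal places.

Conditional on each format, P(X ≤ 4): 1: 0.687219; 2: 0.680725; 3: 0.406128.
By total probability, P(X ≤ 4) = 0.4·0.687219 + 0.38·0.680725 + 0.22·0.406128 = 0.622911.

0.6229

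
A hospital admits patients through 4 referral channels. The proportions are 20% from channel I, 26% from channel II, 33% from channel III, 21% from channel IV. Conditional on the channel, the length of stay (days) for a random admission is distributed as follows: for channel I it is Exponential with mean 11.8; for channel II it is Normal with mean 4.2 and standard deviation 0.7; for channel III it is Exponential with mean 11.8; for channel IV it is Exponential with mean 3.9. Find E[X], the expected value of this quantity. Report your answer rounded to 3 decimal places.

Component means — I: 11.8; II: 4.2; III: 11.8; IV: 3.9.
E[X] = 0.2·11.8 + 0.26·4.2 + 0.33·11.8 + 0.21·3.9 = 8.165.

8.165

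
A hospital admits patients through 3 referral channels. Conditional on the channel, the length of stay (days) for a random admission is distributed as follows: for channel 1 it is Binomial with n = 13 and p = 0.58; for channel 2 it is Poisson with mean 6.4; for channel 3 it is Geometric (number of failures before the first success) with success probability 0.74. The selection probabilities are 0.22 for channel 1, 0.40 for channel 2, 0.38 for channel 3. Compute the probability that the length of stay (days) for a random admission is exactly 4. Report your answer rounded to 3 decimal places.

0.055

Conditional on each channel, P(X = 4): 1: 0.032905; 2: 0.116151; 3: 0.00338162.
By total probability, P(X = 4) = 0.22·0.032905 + 0.4·0.116151 + 0.38·0.00338162 = 0.0549846.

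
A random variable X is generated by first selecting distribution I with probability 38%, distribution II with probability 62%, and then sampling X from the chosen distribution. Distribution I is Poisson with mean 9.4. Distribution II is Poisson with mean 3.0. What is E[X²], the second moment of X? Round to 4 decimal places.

44.5888

For each component E[X²] = Var + (mean)², giving I: 97.76; II: 12.
Overall E[X²] = 0.38·97.76 + 0.62·12 = 44.5888.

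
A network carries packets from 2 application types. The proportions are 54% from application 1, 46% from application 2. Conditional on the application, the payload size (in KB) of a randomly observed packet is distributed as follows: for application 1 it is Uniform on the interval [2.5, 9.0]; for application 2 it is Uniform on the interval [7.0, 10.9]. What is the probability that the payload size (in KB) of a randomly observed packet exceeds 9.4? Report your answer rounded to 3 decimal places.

0.177

Conditional on each application, P(X > 9.4): 1: 0; 2: 0.384615.
By total probability, P(X > 9.4) = 0.54·0 + 0.46·0.384615 = 0.176923.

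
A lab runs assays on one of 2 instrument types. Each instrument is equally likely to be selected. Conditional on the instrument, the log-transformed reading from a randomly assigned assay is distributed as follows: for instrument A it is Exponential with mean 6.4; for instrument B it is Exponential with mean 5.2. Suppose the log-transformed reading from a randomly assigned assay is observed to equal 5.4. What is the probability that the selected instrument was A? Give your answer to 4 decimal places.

Likelihoods f(5.4 | ·): A: 0.0672023; B: 0.0680767.
Posterior ∝ prior × likelihood. Numerator for A: 0.5·0.0672023 = 0.0336011.
Normalizing constant: 0.5·0.0672023 + 0.5·0.0680767 = 0.0676395.
P(A | observation) = 0.0336011 / 0.0676395 = 0.496768.

0.4968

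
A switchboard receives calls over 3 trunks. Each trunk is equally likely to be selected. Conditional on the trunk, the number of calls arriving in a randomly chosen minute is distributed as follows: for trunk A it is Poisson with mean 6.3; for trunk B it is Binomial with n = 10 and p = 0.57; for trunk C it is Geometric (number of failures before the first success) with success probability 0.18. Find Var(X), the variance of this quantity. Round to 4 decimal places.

Per component, A: μ=6.3, E[X²]=45.99; B: μ=5.7, E[X²]=34.941; C: μ=4.55556, E[X²]=46.0617.
E[X] = 0.333333·6.3 + 0.333333·5.7 + 0.333333·4.55556 = 5.51852.
E[X²] = 0.333333·45.99 + 0.333333·34.941 + 0.333333·46.0617 = 42.3309.
Var(X) = E[X²] − (E[X])² = 42.3309 − 30.454 = 11.8769.

11.8769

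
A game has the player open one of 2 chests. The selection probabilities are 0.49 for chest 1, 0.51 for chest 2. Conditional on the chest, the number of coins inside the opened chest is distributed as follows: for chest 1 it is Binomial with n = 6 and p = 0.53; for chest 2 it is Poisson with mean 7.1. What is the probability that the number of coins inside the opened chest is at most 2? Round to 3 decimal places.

0.156

Conditional on each chest, P(X ≤ 2): 1: 0.289316; 2: 0.0274801.
By total probability, P(X ≤ 2) = 0.49·0.289316 + 0.51·0.0274801 = 0.15578.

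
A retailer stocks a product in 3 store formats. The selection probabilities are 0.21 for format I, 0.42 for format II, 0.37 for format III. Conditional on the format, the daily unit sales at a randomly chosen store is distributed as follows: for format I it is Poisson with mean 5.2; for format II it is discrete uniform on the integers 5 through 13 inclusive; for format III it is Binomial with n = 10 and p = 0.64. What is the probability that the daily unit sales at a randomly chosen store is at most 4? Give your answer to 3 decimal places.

Conditional on each format, P(X ≤ 4): I: 0.406128; II: 0; III: 0.10723.
By total probability, P(X ≤ 4) = 0.21·0.406128 + 0.42·0 + 0.37·0.10723 = 0.124962.

0.125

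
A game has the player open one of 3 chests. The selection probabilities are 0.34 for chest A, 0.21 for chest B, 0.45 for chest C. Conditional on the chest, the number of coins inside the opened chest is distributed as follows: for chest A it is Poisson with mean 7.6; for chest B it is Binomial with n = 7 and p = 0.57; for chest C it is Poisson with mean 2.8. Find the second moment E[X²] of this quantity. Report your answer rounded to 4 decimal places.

30.7139

For each component E[X²] = Var + (mean)², giving A: 65.36; B: 17.6358; C: 10.64.
Overall E[X²] = 0.34·65.36 + 0.21·17.6358 + 0.45·10.64 = 30.7139.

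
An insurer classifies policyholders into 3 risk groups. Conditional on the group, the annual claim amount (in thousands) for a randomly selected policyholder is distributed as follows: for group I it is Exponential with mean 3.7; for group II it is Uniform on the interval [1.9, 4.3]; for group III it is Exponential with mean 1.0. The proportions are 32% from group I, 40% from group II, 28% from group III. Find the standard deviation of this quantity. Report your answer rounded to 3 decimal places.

2.459

Per component, I: μ=3.7, E[X²]=27.38; II: μ=3.1, E[X²]=10.09; III: μ=1, E[X²]=2.
E[X] = 0.32·3.7 + 0.4·3.1 + 0.28·1 = 2.704.
E[X²] = 0.32·27.38 + 0.4·10.09 + 0.28·2 = 13.3576.
Var(X) = E[X²] − (E[X])² = 13.3576 − 7.31162 = 6.04598.
SD(X) = √6.04598 = 2.45886.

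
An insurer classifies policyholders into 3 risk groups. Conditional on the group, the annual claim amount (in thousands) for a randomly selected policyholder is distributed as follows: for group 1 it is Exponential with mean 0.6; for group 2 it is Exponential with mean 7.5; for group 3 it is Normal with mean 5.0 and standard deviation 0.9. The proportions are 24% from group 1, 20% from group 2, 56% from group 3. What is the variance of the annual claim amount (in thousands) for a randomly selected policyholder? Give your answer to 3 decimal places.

17.377

Per component, 1: μ=0.6, E[X²]=0.72; 2: μ=7.5, E[X²]=112.5; 3: μ=5, E[X²]=25.81.
E[X] = 0.24·0.6 + 0.2·7.5 + 0.56·5 = 4.444.
E[X²] = 0.24·0.72 + 0.2·112.5 + 0.56·25.81 = 37.1264.
Var(X) = E[X²] − (E[X])² = 37.1264 − 19.7491 = 17.3773.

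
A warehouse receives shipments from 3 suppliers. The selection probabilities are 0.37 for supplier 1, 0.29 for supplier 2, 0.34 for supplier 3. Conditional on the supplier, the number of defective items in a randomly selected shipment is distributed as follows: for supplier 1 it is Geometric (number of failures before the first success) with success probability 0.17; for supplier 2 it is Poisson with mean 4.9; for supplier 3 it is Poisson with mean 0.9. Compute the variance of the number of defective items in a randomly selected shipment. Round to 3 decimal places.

Per component, 1: μ=4.88235, E[X²]=52.5571; 2: μ=4.9, E[X²]=28.91; 3: μ=0.9, E[X²]=1.71.
E[X] = 0.37·4.88235 + 0.29·4.9 + 0.34·0.9 = 3.53347.
E[X²] = 0.37·52.5571 + 0.29·28.91 + 0.34·1.71 = 28.4114.
Var(X) = E[X²] − (E[X])² = 28.4114 − 12.4854 = 15.926.

15.926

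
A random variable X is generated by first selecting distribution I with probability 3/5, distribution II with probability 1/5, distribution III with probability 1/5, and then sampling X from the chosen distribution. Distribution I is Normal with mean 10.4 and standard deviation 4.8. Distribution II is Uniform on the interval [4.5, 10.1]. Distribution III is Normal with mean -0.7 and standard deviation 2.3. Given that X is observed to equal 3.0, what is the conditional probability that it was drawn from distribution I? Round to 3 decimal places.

0.615

Likelihoods f(3.0 | ·): I: 0.025326; II: 0; III: 0.0475583.
Posterior ∝ prior × likelihood. Numerator for I: 0.6·0.025326 = 0.0151956.
Normalizing constant: 0.6·0.025326 + 0.2·0 + 0.2·0.0475583 = 0.0247073.
P(I | observation) = 0.0151956 / 0.0247073 = 0.615026.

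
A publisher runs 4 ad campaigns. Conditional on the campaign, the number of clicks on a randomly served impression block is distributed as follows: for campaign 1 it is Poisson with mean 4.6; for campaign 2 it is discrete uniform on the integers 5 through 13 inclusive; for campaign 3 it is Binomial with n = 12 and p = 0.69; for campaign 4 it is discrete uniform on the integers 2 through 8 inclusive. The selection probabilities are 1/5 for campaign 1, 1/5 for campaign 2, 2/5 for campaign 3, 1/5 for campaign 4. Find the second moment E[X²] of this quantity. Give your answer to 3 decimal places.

For each component E[X²] = Var + (mean)², giving 1: 25.76; 2: 87.6667; 3: 71.1252; 4: 29.
Overall E[X²] = 0.2·25.76 + 0.2·87.6667 + 0.4·71.1252 + 0.2·29 = 56.9354.

56.935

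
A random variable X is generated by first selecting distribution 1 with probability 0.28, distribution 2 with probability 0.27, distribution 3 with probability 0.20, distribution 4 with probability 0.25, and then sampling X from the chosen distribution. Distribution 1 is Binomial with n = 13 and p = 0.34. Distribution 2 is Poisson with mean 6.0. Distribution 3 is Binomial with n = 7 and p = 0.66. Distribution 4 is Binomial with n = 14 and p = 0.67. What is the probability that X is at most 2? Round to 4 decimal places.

0.0624

Conditional on each component, P(X ≤ 2): 1: 0.128038; 2: 0.0619688; 3: 0.0492247; 4: 7.34775e-05.
By total probability, P(X ≤ 2) = 0.28·0.128038 + 0.27·0.0619688 + 0.2·0.0492247 + 0.25·7.34775e-05 = 0.0624455.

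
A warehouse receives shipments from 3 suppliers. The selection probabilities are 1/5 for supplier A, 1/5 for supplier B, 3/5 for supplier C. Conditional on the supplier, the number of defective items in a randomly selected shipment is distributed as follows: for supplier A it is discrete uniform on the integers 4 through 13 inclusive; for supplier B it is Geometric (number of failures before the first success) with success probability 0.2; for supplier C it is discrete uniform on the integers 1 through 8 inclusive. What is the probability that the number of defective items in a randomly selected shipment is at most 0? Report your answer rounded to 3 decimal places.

Conditional on each supplier, P(X ≤ 0): A: 0; B: 0.2; C: 0.
By total probability, P(X ≤ 0) = 0.2·0 + 0.2·0.2 + 0.6·0 = 0.04.

0.040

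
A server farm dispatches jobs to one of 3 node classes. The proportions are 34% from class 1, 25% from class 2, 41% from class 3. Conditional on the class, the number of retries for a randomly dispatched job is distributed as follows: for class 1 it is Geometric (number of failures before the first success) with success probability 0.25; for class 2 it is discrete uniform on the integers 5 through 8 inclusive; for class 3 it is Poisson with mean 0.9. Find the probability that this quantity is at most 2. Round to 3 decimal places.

Conditional on each class, P(X ≤ 2): 1: 0.578125; 2: 0; 3: 0.937143.
By total probability, P(X ≤ 2) = 0.34·0.578125 + 0.25·0 + 0.41·0.937143 = 0.580791.

0.581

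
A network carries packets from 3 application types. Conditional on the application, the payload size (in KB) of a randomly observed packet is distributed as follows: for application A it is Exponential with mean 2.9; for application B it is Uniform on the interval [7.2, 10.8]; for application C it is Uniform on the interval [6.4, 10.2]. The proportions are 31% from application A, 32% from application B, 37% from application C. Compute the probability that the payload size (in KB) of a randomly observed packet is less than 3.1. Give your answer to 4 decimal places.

0.2036

Conditional on each application, P(X < 3.1): A: 0.656636; B: 0; C: 0.
By total probability, P(X < 3.1) = 0.31·0.656636 + 0.32·0 + 0.37·0 = 0.203557.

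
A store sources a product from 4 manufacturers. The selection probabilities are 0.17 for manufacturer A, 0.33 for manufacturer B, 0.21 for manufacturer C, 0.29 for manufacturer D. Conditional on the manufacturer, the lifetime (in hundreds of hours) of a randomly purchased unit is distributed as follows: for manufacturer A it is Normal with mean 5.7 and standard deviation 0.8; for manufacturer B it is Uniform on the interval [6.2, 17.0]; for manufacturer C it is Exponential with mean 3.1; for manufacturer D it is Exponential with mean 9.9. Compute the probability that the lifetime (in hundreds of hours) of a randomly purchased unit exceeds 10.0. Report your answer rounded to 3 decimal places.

0.328

Conditional on each manufacturer, P(X > 10.0): A: 3.82913e-08; B: 0.648148; C: 0.0397237; D: 0.364182.
By total probability, P(X > 10.0) = 0.17·3.82913e-08 + 0.33·0.648148 + 0.21·0.0397237 + 0.29·0.364182 = 0.327844.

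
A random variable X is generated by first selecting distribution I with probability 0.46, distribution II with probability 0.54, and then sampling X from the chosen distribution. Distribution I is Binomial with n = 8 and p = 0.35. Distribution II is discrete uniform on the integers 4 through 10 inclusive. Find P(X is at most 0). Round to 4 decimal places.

Conditional on each component, P(X ≤ 0): I: 0.0318645; II: 0.
By total probability, P(X ≤ 0) = 0.46·0.0318645 + 0.54·0 = 0.0146577.

0.0147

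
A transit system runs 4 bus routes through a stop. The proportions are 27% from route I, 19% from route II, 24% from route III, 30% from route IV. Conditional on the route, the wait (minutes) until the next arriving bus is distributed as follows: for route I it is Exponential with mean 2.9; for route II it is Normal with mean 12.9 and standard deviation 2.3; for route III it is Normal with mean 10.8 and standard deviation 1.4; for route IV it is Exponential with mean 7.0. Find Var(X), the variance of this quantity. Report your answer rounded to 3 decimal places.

Per component, I: μ=2.9, E[X²]=16.82; II: μ=12.9, E[X²]=171.7; III: μ=10.8, E[X²]=118.6; IV: μ=7, E[X²]=98.
E[X] = 0.27·2.9 + 0.19·12.9 + 0.24·10.8 + 0.3·7 = 7.926.
E[X²] = 0.27·16.82 + 0.19·171.7 + 0.24·118.6 + 0.3·98 = 95.0284.
Var(X) = E[X²] − (E[X])² = 95.0284 − 62.8215 = 32.2069.

32.207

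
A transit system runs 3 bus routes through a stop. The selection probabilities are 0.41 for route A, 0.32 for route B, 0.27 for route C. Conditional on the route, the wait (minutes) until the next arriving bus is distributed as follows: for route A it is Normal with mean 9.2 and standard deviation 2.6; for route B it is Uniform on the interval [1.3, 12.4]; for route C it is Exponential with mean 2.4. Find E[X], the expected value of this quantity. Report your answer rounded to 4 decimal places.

Component means — A: 9.2; B: 6.85; C: 2.4.
E[X] = 0.41·9.2 + 0.32·6.85 + 0.27·2.4 = 6.612.

6.6120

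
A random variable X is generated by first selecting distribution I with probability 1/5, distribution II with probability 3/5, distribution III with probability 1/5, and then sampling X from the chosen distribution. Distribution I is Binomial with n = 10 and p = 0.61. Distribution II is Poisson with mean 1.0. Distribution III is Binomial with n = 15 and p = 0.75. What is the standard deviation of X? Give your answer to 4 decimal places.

Per component, I: μ=6.1, E[X²]=39.589; II: μ=1, E[X²]=2; III: μ=11.25, E[X²]=129.375.
E[X] = 0.2·6.1 + 0.6·1 + 0.2·11.25 = 4.07.
E[X²] = 0.2·39.589 + 0.6·2 + 0.2·129.375 = 34.9928.
Var(X) = E[X²] − (E[X])² = 34.9928 − 16.5649 = 18.4279.
SD(X) = √18.4279 = 4.29277.

4.2928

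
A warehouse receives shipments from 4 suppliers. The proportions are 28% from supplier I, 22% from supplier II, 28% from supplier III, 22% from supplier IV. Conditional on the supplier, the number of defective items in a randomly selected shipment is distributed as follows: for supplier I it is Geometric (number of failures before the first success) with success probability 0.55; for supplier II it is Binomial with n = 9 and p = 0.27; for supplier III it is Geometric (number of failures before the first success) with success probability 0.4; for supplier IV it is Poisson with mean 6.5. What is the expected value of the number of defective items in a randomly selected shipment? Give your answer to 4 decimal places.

2.6137

Component means — I: 0.818182; II: 2.43; III: 1.5; IV: 6.5.
E[X] = 0.28·0.818182 + 0.22·2.43 + 0.28·1.5 + 0.22·6.5 = 2.61369.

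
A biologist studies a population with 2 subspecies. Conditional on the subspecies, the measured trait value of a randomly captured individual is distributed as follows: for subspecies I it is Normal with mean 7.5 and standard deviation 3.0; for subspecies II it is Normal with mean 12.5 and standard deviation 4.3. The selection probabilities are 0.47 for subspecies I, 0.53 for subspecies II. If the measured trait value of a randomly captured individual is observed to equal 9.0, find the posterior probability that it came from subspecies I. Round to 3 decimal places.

0.610

Likelihoods f(9.0 | ·): I: 0.117355; II: 0.0666158.
Posterior ∝ prior × likelihood. Numerator for I: 0.47·0.117355 = 0.0551569.
Normalizing constant: 0.47·0.117355 + 0.53·0.0666158 = 0.0904633.
P(I | observation) = 0.0551569 / 0.0904633 = 0.609716.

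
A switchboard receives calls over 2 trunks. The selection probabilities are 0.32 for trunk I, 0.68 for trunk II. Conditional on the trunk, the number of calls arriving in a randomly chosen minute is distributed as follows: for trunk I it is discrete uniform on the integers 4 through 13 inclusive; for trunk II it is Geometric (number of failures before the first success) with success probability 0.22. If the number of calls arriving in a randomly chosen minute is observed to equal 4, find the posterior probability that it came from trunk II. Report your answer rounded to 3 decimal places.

Likelihoods P(X=4 | ·): I: 0.1; II: 0.0814331.
Posterior ∝ prior × likelihood. Numerator for II: 0.68·0.0814331 = 0.0553745.
Normalizing constant: 0.32·0.1 + 0.68·0.0814331 = 0.0873745.
P(II | observation) = 0.0553745 / 0.0873745 = 0.633761.

0.634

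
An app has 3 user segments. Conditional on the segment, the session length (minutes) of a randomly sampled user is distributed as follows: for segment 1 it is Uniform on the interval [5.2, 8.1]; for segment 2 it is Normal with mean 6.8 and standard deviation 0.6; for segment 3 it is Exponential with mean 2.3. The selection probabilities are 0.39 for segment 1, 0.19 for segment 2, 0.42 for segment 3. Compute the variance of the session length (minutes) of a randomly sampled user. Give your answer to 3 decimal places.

Per component, 1: μ=6.65, E[X²]=44.9233; 2: μ=6.8, E[X²]=46.6; 3: μ=2.3, E[X²]=10.58.
E[X] = 0.39·6.65 + 0.19·6.8 + 0.42·2.3 = 4.8515.
E[X²] = 0.39·44.9233 + 0.19·46.6 + 0.42·10.58 = 30.8177.
Var(X) = E[X²] − (E[X])² = 30.8177 − 23.5371 = 7.28065.

7.281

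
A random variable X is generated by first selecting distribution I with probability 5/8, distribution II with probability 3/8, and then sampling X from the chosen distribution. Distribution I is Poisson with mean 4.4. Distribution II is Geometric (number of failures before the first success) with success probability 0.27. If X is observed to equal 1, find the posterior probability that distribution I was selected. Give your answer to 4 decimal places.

0.3136

Likelihoods P(X=1 | ·): I: 0.0540203; II: 0.1971.
Posterior ∝ prior × likelihood. Numerator for I: 0.625·0.0540203 = 0.0337627.
Normalizing constant: 0.625·0.0540203 + 0.375·0.1971 = 0.107675.
P(I | observation) = 0.0337627 / 0.107675 = 0.31356.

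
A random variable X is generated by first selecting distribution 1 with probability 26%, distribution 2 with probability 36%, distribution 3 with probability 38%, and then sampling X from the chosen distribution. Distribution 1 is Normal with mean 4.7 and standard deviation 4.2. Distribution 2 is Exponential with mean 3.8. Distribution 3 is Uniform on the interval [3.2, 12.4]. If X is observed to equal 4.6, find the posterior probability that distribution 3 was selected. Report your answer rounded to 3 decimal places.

Likelihoods f(4.6 | ·): 1: 0.0949593; 2: 0.0784317; 3: 0.108696.
Posterior ∝ prior × likelihood. Numerator for 3: 0.38·0.108696 = 0.0413043.
Normalizing constant: 0.26·0.0949593 + 0.36·0.0784317 + 0.38·0.108696 = 0.0942292.
P(3 | observation) = 0.0413043 / 0.0942292 = 0.438339.

0.438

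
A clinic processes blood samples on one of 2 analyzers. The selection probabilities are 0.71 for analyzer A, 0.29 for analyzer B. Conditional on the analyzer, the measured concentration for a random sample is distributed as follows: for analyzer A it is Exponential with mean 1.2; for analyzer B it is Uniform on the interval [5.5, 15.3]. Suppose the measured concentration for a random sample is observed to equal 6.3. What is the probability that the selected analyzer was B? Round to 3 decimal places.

0.905

Likelihoods f(6.3 | ·): A: 0.00437293; B: 0.102041.
Posterior ∝ prior × likelihood. Numerator for B: 0.29·0.102041 = 0.0295918.
Normalizing constant: 0.71·0.00437293 + 0.29·0.102041 = 0.0326966.
P(B | observation) = 0.0295918 / 0.0326966 = 0.905043.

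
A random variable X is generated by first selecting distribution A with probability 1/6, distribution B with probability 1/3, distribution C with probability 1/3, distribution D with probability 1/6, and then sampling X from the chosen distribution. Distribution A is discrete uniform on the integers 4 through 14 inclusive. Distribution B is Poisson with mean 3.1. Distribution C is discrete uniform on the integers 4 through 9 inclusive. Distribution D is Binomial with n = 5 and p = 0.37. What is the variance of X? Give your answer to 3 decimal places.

10.140

Per component, A: μ=9, E[X²]=91; B: μ=3.1, E[X²]=12.71; C: μ=6.5, E[X²]=45.1667; D: μ=1.85, E[X²]=4.588.
E[X] = 0.166667·9 + 0.333333·3.1 + 0.333333·6.5 + 0.166667·1.85 = 5.00833.
E[X²] = 0.166667·91 + 0.333333·12.71 + 0.333333·45.1667 + 0.166667·4.588 = 35.2236.
Var(X) = E[X²] − (E[X])² = 35.2236 − 25.0834 = 10.1402.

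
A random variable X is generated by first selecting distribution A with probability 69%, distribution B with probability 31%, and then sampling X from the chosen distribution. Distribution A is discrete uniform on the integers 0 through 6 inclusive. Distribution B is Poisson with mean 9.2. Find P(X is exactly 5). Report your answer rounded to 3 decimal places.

0.116

Conditional on each component, P(X = 5): A: 0.142857; B: 0.0554943.
By total probability, P(X = 5) = 0.69·0.142857 + 0.31·0.0554943 = 0.115775.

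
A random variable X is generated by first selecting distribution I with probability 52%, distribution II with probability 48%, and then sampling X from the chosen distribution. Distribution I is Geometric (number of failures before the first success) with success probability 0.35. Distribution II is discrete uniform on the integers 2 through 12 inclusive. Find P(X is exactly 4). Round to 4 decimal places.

Conditional on each component, P(X = 4): I: 0.0624772; II: 0.0909091.
By total probability, P(X = 4) = 0.52·0.0624772 + 0.48·0.0909091 = 0.0761245.

0.0761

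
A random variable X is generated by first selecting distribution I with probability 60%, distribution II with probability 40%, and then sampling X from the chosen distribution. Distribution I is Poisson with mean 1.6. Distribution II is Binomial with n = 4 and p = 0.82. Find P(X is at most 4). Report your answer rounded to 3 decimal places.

0.986

Conditional on each component, P(X ≤ 4): I: 0.976318; II: 1.
By total probability, P(X ≤ 4) = 0.6·0.976318 + 0.4·1 = 0.985791.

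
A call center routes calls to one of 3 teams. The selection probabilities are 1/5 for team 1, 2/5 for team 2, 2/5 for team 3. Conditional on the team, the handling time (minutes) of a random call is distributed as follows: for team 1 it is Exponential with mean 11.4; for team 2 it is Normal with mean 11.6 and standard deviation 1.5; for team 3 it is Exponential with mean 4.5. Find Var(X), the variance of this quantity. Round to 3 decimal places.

46.870

Per component, 1: μ=11.4, E[X²]=259.92; 2: μ=11.6, E[X²]=136.81; 3: μ=4.5, E[X²]=40.5.
E[X] = 0.2·11.4 + 0.4·11.6 + 0.4·4.5 = 8.72.
E[X²] = 0.2·259.92 + 0.4·136.81 + 0.4·40.5 = 122.908.
Var(X) = E[X²] − (E[X])² = 122.908 − 76.0384 = 46.8696.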